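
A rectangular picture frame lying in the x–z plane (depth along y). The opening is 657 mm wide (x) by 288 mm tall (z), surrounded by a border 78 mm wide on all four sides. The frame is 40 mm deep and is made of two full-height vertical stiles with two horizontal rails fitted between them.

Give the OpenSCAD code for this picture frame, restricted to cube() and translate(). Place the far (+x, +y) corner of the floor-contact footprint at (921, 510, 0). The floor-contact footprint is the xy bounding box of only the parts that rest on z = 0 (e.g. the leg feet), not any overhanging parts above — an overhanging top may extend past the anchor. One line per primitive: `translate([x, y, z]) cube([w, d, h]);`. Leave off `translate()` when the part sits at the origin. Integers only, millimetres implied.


translate([108, 470, 0]) cube([78, 40, 444]);
translate([843, 470, 0]) cube([78, 40, 444]);
translate([186, 470, 0]) cube([657, 40, 78]);
translate([186, 470, 366]) cube([657, 40, 78]);


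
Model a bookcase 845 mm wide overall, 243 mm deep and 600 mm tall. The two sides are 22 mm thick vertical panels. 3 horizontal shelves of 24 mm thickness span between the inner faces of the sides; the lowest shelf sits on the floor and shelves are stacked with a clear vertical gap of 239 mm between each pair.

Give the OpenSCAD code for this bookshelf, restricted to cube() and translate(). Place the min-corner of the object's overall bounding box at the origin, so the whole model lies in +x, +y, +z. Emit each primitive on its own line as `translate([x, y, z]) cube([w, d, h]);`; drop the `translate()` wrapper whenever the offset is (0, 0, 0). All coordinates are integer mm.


cube([22, 243, 600]);
translate([823, 0, 0]) cube([22, 243, 600]);
translate([22, 0, 0]) cube([801, 243, 24]);
translate([22, 0, 263]) cube([801, 243, 24]);
translate([22, 0, 526]) cube([801, 243, 24]);


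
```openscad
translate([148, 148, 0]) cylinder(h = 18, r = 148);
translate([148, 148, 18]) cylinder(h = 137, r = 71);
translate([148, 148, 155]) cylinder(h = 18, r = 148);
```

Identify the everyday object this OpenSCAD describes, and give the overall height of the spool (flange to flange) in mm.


A spool. The overall height is 173 mm.

Three coaxial cylinders, large–small–large — a spool. Two 18 mm flanges and a 137 mm core give 18 + 137 + 18 = 173 mm.


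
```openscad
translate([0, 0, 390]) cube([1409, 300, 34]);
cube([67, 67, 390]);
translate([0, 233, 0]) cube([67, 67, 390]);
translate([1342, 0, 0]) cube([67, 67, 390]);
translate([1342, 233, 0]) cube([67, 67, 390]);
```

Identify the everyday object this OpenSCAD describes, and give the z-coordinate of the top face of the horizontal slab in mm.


A bench. The seat-top height is 424 mm.

A long slab on four corner posts — a bench. The slab sits at z = 390 with thickness 34, so the top is 390 + 34 = 424 mm.


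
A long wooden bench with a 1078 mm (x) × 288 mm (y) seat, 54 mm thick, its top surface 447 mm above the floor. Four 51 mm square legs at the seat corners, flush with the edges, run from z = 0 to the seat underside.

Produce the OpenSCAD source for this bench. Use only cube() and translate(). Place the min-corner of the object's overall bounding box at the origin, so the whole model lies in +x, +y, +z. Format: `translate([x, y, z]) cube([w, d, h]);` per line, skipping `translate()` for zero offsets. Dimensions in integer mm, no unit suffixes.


translate([0, 0, 393]) cube([1078, 288, 54]);
cube([51, 51, 393]);
translate([0, 237, 0]) cube([51, 51, 393]);
translate([1027, 0, 0]) cube([51, 51, 393]);
translate([1027, 237, 0]) cube([51, 51, 393]);


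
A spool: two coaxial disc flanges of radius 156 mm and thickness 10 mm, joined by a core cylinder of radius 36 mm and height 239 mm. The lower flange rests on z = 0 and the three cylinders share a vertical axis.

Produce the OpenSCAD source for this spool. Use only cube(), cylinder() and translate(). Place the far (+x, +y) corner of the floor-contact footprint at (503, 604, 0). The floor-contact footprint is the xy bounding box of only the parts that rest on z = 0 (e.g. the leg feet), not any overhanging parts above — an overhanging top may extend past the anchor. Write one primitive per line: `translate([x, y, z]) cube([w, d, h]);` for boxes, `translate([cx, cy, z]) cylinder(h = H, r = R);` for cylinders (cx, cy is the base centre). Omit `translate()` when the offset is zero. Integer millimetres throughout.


translate([347, 448, 0]) cylinder(h = 10, r = 156);
translate([347, 448, 10]) cylinder(h = 239, r = 36);
translate([347, 448, 249]) cylinder(h = 10, r = 156);


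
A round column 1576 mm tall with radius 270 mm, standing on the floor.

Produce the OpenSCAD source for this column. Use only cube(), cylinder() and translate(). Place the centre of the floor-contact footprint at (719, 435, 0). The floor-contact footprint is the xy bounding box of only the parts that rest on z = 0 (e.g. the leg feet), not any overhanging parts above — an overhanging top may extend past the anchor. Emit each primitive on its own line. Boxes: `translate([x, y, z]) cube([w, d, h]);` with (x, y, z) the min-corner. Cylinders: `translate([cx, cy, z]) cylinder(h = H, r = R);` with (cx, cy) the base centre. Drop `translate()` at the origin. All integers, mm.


translate([719, 435, 0]) cylinder(h = 1576, r = 270);


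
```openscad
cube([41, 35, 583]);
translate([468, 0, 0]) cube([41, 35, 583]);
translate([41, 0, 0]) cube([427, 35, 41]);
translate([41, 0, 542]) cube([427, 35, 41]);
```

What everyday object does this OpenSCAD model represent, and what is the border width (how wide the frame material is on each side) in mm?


A picture frame. The border width is 41 mm.

Four thin pieces enclosing a rectangular opening — a picture frame. The two full-height stiles are 583 mm tall; the top rail sits at z = 542 and is 41 mm tall, so the border above the opening is 583 − 542 = 41 mm, matching the stile x-width.


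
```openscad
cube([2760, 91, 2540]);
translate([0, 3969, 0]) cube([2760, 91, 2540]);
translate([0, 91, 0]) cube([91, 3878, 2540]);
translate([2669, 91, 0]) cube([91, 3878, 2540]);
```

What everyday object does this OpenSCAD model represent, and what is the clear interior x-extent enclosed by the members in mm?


A house (or room) frame. The interior width is 2578 mm.

Four 2540 mm walls enclosing a rectangle with no floor or roof — a room or house frame. Outside width is 2760 mm and wall thickness is 91 mm, so the interior width is 2760 − 2 × 91 = 2578 mm.


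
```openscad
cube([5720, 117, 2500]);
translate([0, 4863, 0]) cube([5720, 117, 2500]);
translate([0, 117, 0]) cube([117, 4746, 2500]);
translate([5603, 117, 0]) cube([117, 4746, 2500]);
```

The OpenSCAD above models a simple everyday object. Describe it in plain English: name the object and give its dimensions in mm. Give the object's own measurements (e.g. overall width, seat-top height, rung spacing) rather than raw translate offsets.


The wall frame of a small rectangular building: four walls, each 2500 mm tall and 117 mm thick, enclosing a footprint 5720 mm (x) by 4980 mm (y) outside-to-outside, with no floor or roof. The front and back walls (the −y and +y sides) span the full width; the two side walls fit between them.


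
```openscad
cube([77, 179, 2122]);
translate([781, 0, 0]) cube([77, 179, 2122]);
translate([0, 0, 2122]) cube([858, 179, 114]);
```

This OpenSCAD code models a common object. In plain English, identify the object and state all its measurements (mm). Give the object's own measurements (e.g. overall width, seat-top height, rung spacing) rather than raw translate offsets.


A door frame. The clear opening is 704 mm wide and 2122 mm high. Two 77 mm wide jambs, 179 mm deep, stand either side of the opening from the floor to the top of the opening. A 114 mm thick head sits across the top of both jambs, spanning the full outside width of the frame.


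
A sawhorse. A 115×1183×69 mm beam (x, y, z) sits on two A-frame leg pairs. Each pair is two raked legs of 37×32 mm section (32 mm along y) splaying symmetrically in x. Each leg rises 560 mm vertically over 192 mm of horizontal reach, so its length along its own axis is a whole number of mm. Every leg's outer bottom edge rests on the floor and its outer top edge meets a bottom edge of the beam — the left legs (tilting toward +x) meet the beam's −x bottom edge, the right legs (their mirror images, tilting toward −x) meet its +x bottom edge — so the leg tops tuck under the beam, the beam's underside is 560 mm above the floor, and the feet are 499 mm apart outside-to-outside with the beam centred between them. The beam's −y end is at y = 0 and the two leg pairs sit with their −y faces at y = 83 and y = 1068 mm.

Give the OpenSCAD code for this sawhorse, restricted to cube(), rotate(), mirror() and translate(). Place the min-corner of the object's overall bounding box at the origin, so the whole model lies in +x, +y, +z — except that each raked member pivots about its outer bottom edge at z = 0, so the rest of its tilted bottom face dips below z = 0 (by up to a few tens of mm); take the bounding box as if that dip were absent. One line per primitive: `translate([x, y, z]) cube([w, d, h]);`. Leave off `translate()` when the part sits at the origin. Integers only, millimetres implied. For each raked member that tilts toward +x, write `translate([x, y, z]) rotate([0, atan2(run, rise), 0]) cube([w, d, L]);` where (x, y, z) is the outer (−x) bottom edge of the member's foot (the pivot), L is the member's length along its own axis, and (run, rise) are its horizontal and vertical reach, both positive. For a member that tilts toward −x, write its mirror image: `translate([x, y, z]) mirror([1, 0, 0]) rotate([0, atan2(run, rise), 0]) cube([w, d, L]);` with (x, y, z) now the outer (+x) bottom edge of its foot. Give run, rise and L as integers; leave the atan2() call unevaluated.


// leg length = √(192² + 560²) = 592
// right-leg outer foot x = 2·192 + 115 = 499
// beam min-corner = (192, 0, 560)
translate([192, 0, 560]) cube([115, 1183, 69]);
translate([0, 83, 0]) rotate([0, atan2(192, 560), 0]) cube([37, 32, 592]);
translate([499, 83, 0]) mirror([1, 0, 0]) rotate([0, atan2(192, 560), 0]) cube([37, 32, 592]);
translate([0, 1068, 0]) rotate([0, atan2(192, 560), 0]) cube([37, 32, 592]);
translate([499, 1068, 0]) mirror([1, 0, 0]) rotate([0, atan2(192, 560), 0]) cube([37, 32, 592]);


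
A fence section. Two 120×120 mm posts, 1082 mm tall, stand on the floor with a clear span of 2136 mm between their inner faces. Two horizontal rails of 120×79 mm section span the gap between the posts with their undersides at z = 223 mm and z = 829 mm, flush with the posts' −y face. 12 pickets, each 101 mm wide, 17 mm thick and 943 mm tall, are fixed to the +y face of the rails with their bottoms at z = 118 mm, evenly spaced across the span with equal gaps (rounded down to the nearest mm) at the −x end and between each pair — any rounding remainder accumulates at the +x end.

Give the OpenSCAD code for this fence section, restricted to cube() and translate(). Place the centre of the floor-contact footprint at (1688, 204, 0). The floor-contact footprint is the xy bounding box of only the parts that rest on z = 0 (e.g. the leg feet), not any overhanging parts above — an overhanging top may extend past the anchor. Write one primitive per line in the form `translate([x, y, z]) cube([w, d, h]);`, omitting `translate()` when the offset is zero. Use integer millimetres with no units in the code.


translate([500, 144, 0]) cube([120, 120, 1082]);
translate([2756, 144, 0]) cube([120, 120, 1082]);
translate([620, 144, 223]) cube([2136, 120, 79]);
translate([620, 144, 829]) cube([2136, 120, 79]);
translate([691, 264, 118]) cube([101, 17, 943]);
translate([863, 264, 118]) cube([101, 17, 943]);
translate([1035, 264, 118]) cube([101, 17, 943]);
translate([1207, 264, 118]) cube([101, 17, 943]);
translate([1379, 264, 118]) cube([101, 17, 943]);
translate([1551, 264, 118]) cube([101, 17, 943]);
translate([1723, 264, 118]) cube([101, 17, 943]);
translate([1895, 264, 118]) cube([101, 17, 943]);
translate([2067, 264, 118]) cube([101, 17, 943]);
translate([2239, 264, 118]) cube([101, 17, 943]);
translate([2411, 264, 118]) cube([101, 17, 943]);
translate([2583, 264, 118]) cube([101, 17, 943]);


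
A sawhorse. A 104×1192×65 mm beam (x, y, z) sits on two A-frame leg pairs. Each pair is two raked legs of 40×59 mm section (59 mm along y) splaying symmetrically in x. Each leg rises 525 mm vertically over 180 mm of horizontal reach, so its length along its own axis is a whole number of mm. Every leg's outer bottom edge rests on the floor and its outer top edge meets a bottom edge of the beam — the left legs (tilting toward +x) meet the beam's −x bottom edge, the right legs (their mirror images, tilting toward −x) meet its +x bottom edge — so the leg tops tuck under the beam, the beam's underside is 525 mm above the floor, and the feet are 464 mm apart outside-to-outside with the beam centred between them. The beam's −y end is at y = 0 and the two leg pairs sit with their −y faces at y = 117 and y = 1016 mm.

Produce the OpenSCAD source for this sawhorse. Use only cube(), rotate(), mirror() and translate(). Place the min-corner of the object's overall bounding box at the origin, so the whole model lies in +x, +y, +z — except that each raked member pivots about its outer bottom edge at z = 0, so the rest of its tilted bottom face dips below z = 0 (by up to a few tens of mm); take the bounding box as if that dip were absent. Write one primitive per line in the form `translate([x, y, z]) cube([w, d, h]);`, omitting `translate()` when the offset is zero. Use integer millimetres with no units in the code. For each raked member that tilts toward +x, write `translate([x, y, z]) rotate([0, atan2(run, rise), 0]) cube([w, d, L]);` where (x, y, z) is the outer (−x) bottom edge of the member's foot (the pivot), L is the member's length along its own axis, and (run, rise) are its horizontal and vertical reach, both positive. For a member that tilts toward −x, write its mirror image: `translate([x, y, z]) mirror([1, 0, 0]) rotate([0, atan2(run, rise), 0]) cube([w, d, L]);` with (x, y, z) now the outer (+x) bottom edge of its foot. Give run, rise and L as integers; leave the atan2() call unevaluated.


translate([180, 0, 525]) cube([104, 1192, 65]);
translate([0, 117, 0]) rotate([0, atan2(180, 525), 0]) cube([40, 59, 555]);
translate([464, 117, 0]) mirror([1, 0, 0]) rotate([0, atan2(180, 525), 0]) cube([40, 59, 555]);
translate([0, 1016, 0]) rotate([0, atan2(180, 525), 0]) cube([40, 59, 555]);
translate([464, 1016, 0]) mirror([1, 0, 0]) rotate([0, atan2(180, 525), 0]) cube([40, 59, 555]);


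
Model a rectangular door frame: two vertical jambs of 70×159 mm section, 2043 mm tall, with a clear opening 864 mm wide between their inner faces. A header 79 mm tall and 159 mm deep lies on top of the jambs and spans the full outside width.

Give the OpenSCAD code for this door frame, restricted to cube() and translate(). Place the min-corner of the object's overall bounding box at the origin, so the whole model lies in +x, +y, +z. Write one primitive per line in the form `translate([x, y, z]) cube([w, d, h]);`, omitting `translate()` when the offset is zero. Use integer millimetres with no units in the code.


cube([70, 159, 2043]);
translate([934, 0, 0]) cube([70, 159, 2043]);
translate([0, 0, 2043]) cube([1004, 159, 79]);


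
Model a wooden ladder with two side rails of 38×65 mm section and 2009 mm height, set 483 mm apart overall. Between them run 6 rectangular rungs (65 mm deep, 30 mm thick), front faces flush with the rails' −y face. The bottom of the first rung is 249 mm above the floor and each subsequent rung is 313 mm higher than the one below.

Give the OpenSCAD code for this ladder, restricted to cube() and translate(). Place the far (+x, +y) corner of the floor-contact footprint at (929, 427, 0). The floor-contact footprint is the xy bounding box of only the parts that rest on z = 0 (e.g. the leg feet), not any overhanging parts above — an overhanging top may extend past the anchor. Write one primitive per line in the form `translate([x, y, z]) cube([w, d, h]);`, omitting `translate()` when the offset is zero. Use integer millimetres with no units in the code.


translate([446, 362, 0]) cube([38, 65, 2009]);
translate([891, 362, 0]) cube([38, 65, 2009]);
translate([484, 362, 249]) cube([407, 65, 30]);
translate([484, 362, 562]) cube([407, 65, 30]);
translate([484, 362, 875]) cube([407, 65, 30]);
translate([484, 362, 1188]) cube([407, 65, 30]);
translate([484, 362, 1501]) cube([407, 65, 30]);
translate([484, 362, 1814]) cube([407, 65, 30]);


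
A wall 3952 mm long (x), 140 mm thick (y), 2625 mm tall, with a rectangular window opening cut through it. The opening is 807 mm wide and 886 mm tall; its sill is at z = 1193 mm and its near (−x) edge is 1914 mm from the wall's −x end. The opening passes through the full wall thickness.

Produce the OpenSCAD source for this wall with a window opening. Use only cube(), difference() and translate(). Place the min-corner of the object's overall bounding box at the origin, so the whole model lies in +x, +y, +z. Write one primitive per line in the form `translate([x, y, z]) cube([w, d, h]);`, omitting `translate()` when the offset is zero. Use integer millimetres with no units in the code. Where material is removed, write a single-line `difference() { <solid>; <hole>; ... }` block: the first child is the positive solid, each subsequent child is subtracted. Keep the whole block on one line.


difference() { cube([3952, 140, 2625]); translate([1914, 0, 1193]) cube([807, 140, 886]); }


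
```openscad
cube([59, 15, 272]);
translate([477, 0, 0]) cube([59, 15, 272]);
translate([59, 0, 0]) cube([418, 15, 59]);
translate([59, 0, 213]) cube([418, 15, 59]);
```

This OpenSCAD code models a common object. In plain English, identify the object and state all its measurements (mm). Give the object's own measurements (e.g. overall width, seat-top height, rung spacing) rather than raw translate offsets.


A rectangular picture frame lying in the x–z plane (depth along y). The opening is 418 mm wide (x) by 154 mm tall (z), surrounded by a border 59 mm wide on all four sides. The frame is 15 mm deep and is made of two full-height vertical stiles with two horizontal rails fitted between them.


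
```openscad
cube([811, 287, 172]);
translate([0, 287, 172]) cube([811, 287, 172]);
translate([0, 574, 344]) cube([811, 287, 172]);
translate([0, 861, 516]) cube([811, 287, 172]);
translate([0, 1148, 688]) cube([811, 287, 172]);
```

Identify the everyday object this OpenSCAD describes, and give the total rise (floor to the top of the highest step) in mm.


A staircase. The total rise is 860 mm.

5 identical blocks, each offset up and back from the previous — a staircase. Each step is 172 mm tall and there are 5 of them, so the total rise is 5 × 172 = 860 mm.


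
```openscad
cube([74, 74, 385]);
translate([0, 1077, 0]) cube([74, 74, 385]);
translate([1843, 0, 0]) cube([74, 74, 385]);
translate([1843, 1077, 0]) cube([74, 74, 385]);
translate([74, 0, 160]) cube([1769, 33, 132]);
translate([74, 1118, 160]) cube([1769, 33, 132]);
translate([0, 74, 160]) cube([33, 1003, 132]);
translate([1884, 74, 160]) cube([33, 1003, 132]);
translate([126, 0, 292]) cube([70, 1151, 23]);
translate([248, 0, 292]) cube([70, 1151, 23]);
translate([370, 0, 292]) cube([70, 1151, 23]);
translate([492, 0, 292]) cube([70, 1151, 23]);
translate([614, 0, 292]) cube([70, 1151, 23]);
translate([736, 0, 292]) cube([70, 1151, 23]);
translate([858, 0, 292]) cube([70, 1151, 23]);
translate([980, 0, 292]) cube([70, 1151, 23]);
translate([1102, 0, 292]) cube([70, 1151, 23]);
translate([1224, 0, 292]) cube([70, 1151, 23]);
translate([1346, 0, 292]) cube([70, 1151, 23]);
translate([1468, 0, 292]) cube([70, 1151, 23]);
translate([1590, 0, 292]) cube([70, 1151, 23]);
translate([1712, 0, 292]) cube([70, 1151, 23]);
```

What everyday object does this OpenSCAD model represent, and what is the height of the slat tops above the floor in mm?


A bed frame. The slat-top height is 315 mm.

Four posts, four rails, and a row of slats — a bed frame. Slats sit on the rails at z = 160 + 132 = 292; with slat thickness 23, the top is 315 mm.


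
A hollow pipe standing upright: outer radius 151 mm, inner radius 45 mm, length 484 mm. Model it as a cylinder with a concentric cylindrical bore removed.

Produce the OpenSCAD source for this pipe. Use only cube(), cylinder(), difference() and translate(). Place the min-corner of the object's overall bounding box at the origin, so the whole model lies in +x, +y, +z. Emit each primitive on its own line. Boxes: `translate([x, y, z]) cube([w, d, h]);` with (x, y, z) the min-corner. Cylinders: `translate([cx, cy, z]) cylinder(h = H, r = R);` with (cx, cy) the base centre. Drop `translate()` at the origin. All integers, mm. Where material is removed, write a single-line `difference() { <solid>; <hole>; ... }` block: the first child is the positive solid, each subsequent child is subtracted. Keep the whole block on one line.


difference() { translate([151, 151, 0]) cylinder(h = 484, r = 151); translate([151, 151, 0]) cylinder(h = 484, r = 45); }


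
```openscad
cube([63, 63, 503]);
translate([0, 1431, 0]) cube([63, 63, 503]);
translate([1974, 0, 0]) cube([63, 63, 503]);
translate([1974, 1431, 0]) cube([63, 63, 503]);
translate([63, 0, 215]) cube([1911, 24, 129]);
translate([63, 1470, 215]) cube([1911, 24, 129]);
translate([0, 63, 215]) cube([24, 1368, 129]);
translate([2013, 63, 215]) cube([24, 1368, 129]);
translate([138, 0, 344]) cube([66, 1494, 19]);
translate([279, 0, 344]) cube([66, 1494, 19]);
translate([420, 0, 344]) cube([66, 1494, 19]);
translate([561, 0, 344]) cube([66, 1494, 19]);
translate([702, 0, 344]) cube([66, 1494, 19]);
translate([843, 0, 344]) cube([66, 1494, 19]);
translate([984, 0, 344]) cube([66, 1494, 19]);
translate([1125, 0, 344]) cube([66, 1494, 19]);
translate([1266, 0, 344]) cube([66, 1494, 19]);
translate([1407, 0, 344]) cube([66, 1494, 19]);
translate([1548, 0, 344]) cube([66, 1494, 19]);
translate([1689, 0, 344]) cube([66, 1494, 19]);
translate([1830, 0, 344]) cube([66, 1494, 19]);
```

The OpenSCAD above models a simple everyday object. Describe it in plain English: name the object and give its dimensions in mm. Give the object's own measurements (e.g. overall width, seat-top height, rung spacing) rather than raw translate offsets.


A bed frame 2037 mm long (x) by 1494 mm wide (y). Four 63×63 mm corner posts, 503 mm tall, at the corners of the footprint. Four rails of 24 mm thickness and 129 mm height run between adjacent posts with their undersides at z = 215 mm, their outer faces flush with the outside of the frame (the two x-running rails run between the posts' inner faces; the two y-running rails run between the posts' inner faces). 13 slats, each 66 mm wide (x) and 19 mm thick, lie across the top of the two x-running rails, running the full 1494 mm width of the frame in y; along x they sit between the end posts with a 75 mm gap after the −x posts and between neighbouring slats, leaving 78 mm before the +x posts.


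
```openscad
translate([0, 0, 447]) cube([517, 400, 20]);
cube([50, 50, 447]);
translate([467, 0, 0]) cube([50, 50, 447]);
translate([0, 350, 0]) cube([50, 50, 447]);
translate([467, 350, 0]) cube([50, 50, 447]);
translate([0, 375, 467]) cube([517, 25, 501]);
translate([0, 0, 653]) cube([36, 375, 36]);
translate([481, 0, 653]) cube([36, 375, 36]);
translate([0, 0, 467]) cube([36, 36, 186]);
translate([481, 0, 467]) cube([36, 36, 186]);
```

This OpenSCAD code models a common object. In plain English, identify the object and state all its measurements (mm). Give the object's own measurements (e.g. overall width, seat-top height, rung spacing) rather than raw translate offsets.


A chair. The seat is a 517×400×20 mm slab with its top at z = 467 mm, on four 50×50 mm corner legs (flush with the seat edges, standing on z = 0). A flat backrest 25 mm thick, 501 mm tall, spans the full seat width and rises from the seat top along its +y edge, rear face flush with the rear of the seat. Two armrests of 36×36 mm section run along each side from the seat's front edge to the front of the backrest, top faces 222 mm above the seat top and outer faces flush with the seat's x-edges; a 36×36 mm post under the front of each armrest stands on the seat at the front corner.


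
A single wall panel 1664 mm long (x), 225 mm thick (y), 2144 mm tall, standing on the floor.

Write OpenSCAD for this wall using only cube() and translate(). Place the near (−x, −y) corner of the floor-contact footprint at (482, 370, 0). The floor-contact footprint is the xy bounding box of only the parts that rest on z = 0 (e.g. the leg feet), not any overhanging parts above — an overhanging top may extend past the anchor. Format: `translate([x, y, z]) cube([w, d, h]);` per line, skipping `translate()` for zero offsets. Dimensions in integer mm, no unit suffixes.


translate([482, 370, 0]) cube([1664, 225, 2144]);


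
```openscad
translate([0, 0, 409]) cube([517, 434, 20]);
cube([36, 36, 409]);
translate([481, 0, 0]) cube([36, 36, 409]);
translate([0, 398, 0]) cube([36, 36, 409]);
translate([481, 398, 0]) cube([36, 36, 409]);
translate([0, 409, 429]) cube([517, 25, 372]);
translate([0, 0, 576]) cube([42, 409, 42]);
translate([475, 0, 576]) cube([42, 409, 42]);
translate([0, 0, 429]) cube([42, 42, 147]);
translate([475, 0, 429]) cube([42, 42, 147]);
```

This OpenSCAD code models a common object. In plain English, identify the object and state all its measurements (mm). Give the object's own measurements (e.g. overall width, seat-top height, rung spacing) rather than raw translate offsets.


A chair. The seat is a 517×434×20 mm slab with its top at z = 429 mm, on four 36×36 mm corner legs (flush with the seat edges, standing on z = 0). A flat backrest 25 mm thick, 372 mm tall, spans the full seat width and rises from the seat top along its +y edge, rear face flush with the rear of the seat. Two armrests of 42×42 mm section run along each side from the seat's front edge to the front of the backrest, top faces 189 mm above the seat top and outer faces flush with the seat's x-edges; a 42×42 mm post under the front of each armrest stands on the seat at the front corner.


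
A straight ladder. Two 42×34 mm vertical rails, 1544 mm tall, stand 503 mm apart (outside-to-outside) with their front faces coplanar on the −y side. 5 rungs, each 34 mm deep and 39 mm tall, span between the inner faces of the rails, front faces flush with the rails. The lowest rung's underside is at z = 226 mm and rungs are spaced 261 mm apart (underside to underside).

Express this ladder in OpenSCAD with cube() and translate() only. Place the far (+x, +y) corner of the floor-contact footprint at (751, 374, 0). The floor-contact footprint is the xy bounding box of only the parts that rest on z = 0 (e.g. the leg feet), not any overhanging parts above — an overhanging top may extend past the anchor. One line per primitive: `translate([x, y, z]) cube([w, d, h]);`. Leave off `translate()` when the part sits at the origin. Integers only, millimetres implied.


translate([248, 340, 0]) cube([42, 34, 1544]);
translate([709, 340, 0]) cube([42, 34, 1544]);
translate([290, 340, 226]) cube([419, 34, 39]);
translate([290, 340, 487]) cube([419, 34, 39]);
translate([290, 340, 748]) cube([419, 34, 39]);
translate([290, 340, 1009]) cube([419, 34, 39]);
translate([290, 340, 1270]) cube([419, 34, 39]);


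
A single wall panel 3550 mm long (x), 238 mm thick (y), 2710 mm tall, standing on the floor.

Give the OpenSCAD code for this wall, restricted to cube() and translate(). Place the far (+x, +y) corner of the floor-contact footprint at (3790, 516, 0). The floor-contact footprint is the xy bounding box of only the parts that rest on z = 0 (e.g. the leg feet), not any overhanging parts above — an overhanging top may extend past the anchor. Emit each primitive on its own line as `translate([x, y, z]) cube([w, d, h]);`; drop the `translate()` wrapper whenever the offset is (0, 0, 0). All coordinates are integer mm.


translate([240, 278, 0]) cube([3550, 238, 2710]);


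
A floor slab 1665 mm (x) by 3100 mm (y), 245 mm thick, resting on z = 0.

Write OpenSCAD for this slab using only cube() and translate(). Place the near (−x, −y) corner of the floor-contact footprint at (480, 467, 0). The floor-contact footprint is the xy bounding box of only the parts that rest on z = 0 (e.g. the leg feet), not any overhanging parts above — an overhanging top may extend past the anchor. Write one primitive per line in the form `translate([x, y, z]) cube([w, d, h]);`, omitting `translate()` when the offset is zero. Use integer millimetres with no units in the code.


translate([480, 467, 0]) cube([1665, 3100, 245]);


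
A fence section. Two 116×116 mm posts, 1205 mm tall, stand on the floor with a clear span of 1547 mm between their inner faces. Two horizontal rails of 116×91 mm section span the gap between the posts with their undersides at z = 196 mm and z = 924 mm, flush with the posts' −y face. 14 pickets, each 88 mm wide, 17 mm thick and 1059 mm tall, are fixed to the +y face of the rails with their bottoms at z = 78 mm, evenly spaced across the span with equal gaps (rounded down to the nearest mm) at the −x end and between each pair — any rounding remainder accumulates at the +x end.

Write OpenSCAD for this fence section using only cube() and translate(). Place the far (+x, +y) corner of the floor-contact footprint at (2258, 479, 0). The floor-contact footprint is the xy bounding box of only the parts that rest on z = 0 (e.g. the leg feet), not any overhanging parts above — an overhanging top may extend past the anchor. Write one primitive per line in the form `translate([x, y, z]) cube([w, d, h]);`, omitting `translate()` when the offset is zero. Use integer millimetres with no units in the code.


translate([479, 363, 0]) cube([116, 116, 1205]);
translate([2142, 363, 0]) cube([116, 116, 1205]);
translate([595, 363, 196]) cube([1547, 116, 91]);
translate([595, 363, 924]) cube([1547, 116, 91]);
translate([616, 479, 78]) cube([88, 17, 1059]);
translate([725, 479, 78]) cube([88, 17, 1059]);
translate([834, 479, 78]) cube([88, 17, 1059]);
translate([943, 479, 78]) cube([88, 17, 1059]);
translate([1052, 479, 78]) cube([88, 17, 1059]);
translate([1161, 479, 78]) cube([88, 17, 1059]);
translate([1270, 479, 78]) cube([88, 17, 1059]);
translate([1379, 479, 78]) cube([88, 17, 1059]);
translate([1488, 479, 78]) cube([88, 17, 1059]);
translate([1597, 479, 78]) cube([88, 17, 1059]);
translate([1706, 479, 78]) cube([88, 17, 1059]);
translate([1815, 479, 78]) cube([88, 17, 1059]);
translate([1924, 479, 78]) cube([88, 17, 1059]);
translate([2033, 479, 78]) cube([88, 17, 1059]);


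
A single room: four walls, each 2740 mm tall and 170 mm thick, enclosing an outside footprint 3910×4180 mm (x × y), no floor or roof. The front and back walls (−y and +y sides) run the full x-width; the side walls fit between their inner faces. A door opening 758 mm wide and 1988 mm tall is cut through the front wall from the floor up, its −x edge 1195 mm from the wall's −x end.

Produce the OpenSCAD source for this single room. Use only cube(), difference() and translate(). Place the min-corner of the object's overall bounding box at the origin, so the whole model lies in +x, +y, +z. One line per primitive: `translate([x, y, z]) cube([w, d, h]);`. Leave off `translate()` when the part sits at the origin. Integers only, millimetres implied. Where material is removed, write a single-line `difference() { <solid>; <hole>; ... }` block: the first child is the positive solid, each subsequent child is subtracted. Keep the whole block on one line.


difference() { cube([3910, 170, 2740]); translate([1195, 0, 0]) cube([758, 170, 1988]); }
translate([0, 4010, 0]) cube([3910, 170, 2740]);
translate([0, 170, 0]) cube([170, 3840, 2740]);
translate([3740, 170, 0]) cube([170, 3840, 2740]);


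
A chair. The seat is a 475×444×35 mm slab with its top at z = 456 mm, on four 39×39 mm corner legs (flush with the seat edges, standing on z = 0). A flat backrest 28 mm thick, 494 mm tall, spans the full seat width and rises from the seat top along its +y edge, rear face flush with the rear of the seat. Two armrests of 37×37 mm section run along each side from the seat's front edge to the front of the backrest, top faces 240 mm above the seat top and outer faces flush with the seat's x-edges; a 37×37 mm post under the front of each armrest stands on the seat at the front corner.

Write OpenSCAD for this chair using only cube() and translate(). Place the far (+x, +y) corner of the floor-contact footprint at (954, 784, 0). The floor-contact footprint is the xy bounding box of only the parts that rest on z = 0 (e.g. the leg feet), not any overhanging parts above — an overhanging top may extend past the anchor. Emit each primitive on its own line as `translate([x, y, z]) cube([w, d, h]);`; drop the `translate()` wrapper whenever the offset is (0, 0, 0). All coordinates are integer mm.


translate([479, 340, 421]) cube([475, 444, 35]);
translate([479, 340, 0]) cube([39, 39, 421]);
translate([915, 340, 0]) cube([39, 39, 421]);
translate([479, 745, 0]) cube([39, 39, 421]);
translate([915, 745, 0]) cube([39, 39, 421]);
translate([479, 756, 456]) cube([475, 28, 494]);
translate([479, 340, 659]) cube([37, 416, 37]);
translate([917, 340, 659]) cube([37, 416, 37]);
translate([479, 340, 456]) cube([37, 37, 203]);
translate([917, 340, 456]) cube([37, 37, 203]);


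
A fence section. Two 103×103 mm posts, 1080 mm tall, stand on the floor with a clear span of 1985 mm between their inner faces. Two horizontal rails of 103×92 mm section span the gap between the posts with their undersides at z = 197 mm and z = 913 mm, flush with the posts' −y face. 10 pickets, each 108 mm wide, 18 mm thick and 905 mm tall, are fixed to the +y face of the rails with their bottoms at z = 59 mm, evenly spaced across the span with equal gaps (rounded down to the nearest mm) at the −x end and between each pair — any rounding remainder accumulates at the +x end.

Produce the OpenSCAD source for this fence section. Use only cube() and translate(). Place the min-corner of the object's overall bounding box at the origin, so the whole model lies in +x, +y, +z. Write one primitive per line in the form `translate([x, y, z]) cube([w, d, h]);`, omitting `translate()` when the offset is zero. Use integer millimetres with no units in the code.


cube([103, 103, 1080]);
translate([2088, 0, 0]) cube([103, 103, 1080]);
translate([103, 0, 197]) cube([1985, 103, 92]);
translate([103, 0, 913]) cube([1985, 103, 92]);
translate([185, 103, 59]) cube([108, 18, 905]);
translate([375, 103, 59]) cube([108, 18, 905]);
translate([565, 103, 59]) cube([108, 18, 905]);
translate([755, 103, 59]) cube([108, 18, 905]);
translate([945, 103, 59]) cube([108, 18, 905]);
translate([1135, 103, 59]) cube([108, 18, 905]);
translate([1325, 103, 59]) cube([108, 18, 905]);
translate([1515, 103, 59]) cube([108, 18, 905]);
translate([1705, 103, 59]) cube([108, 18, 905]);
translate([1895, 103, 59]) cube([108, 18, 905]);


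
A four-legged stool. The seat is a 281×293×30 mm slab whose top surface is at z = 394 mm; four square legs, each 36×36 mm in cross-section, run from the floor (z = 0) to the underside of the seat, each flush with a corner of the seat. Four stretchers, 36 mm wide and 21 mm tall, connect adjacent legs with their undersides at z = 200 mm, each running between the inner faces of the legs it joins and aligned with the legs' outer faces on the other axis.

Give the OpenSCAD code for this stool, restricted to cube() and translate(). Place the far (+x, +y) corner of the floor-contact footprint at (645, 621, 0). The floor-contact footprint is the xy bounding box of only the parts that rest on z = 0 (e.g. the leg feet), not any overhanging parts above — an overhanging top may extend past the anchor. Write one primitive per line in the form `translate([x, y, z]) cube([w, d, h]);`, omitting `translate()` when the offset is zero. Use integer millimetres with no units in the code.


// leg_h = 394 - 30 = 364
// stretcher span = 281 - 2*36 = 209
translate([364, 328, 364]) cube([281, 293, 30]);
translate([364, 328, 0]) cube([36, 36, 364]);
translate([609, 328, 0]) cube([36, 36, 364]);
translate([364, 585, 0]) cube([36, 36, 364]);
translate([609, 585, 0]) cube([36, 36, 364]);
translate([400, 328, 200]) cube([209, 36, 21]);
translate([400, 585, 200]) cube([209, 36, 21]);
translate([364, 364, 200]) cube([36, 221, 21]);
translate([609, 364, 200]) cube([36, 221, 21]);


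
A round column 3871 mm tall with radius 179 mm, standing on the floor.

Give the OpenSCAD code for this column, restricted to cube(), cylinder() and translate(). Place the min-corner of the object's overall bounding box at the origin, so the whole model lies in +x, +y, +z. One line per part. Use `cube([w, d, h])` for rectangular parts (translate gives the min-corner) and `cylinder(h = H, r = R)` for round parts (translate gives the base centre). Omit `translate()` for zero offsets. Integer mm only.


translate([179, 179, 0]) cylinder(h = 3871, r = 179);


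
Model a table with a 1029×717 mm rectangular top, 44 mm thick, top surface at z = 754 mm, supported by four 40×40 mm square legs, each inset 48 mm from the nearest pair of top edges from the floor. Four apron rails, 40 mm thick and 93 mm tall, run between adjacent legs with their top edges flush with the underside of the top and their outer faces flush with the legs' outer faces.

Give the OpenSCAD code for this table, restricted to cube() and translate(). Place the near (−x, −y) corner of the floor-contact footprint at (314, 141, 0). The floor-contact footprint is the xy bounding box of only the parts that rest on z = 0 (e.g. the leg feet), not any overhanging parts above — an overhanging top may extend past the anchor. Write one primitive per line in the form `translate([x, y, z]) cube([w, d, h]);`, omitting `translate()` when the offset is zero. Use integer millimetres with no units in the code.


translate([266, 93, 710]) cube([1029, 717, 44]);
translate([314, 141, 0]) cube([40, 40, 710]);
translate([1207, 141, 0]) cube([40, 40, 710]);
translate([314, 722, 0]) cube([40, 40, 710]);
translate([1207, 722, 0]) cube([40, 40, 710]);
translate([354, 141, 617]) cube([853, 40, 93]);
translate([354, 722, 617]) cube([853, 40, 93]);
translate([314, 181, 617]) cube([40, 541, 93]);
translate([1207, 181, 617]) cube([40, 541, 93]);


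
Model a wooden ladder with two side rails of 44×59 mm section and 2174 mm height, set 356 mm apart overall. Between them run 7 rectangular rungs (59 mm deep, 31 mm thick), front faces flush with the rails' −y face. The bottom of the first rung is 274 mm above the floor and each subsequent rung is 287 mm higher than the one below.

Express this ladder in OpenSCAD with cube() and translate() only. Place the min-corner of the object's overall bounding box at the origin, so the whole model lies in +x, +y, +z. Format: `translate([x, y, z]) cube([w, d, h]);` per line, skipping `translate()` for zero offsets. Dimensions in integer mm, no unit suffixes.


cube([44, 59, 2174]);
translate([312, 0, 0]) cube([44, 59, 2174]);
translate([44, 0, 274]) cube([268, 59, 31]);
translate([44, 0, 561]) cube([268, 59, 31]);
translate([44, 0, 848]) cube([268, 59, 31]);
translate([44, 0, 1135]) cube([268, 59, 31]);
translate([44, 0, 1422]) cube([268, 59, 31]);
translate([44, 0, 1709]) cube([268, 59, 31]);
translate([44, 0, 1996]) cube([268, 59, 31]);


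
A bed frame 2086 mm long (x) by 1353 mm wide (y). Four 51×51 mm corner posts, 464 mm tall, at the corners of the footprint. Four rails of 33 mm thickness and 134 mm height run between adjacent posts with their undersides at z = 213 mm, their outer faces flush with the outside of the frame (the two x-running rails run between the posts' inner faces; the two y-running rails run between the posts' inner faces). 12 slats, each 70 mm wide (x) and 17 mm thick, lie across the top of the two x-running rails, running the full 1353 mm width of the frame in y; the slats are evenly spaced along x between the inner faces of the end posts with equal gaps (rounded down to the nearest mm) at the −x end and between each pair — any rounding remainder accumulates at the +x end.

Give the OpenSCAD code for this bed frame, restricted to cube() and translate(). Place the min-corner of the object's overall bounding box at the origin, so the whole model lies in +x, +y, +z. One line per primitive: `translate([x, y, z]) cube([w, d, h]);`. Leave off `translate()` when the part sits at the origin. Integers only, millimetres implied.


cube([51, 51, 464]);
translate([0, 1302, 0]) cube([51, 51, 464]);
translate([2035, 0, 0]) cube([51, 51, 464]);
translate([2035, 1302, 0]) cube([51, 51, 464]);
translate([51, 0, 213]) cube([1984, 33, 134]);
translate([51, 1320, 213]) cube([1984, 33, 134]);
translate([0, 51, 213]) cube([33, 1251, 134]);
translate([2053, 51, 213]) cube([33, 1251, 134]);
translate([139, 0, 347]) cube([70, 1353, 17]);
translate([297, 0, 347]) cube([70, 1353, 17]);
translate([455, 0, 347]) cube([70, 1353, 17]);
translate([613, 0, 347]) cube([70, 1353, 17]);
translate([771, 0, 347]) cube([70, 1353, 17]);
translate([929, 0, 347]) cube([70, 1353, 17]);
translate([1087, 0, 347]) cube([70, 1353, 17]);
translate([1245, 0, 347]) cube([70, 1353, 17]);
translate([1403, 0, 347]) cube([70, 1353, 17]);
translate([1561, 0, 347]) cube([70, 1353, 17]);
translate([1719, 0, 347]) cube([70, 1353, 17]);
translate([1877, 0, 347]) cube([70, 1353, 17]);
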